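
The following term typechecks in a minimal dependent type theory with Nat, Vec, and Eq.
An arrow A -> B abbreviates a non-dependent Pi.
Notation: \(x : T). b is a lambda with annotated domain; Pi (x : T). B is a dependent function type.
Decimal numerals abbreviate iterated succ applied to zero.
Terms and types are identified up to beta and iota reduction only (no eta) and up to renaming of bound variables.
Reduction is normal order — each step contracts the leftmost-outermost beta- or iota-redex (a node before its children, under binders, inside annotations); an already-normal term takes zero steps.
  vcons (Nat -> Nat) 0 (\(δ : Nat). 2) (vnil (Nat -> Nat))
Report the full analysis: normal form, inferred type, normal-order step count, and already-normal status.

reduced normal form:
  vcons (Nat -> Nat) 0 (\(δ : Nat). 2) (vnil (Nat -> Nat))
the term's type:
  Vec (Nat -> Nat) 1
normal-order step count: 0
term was already normal: yes


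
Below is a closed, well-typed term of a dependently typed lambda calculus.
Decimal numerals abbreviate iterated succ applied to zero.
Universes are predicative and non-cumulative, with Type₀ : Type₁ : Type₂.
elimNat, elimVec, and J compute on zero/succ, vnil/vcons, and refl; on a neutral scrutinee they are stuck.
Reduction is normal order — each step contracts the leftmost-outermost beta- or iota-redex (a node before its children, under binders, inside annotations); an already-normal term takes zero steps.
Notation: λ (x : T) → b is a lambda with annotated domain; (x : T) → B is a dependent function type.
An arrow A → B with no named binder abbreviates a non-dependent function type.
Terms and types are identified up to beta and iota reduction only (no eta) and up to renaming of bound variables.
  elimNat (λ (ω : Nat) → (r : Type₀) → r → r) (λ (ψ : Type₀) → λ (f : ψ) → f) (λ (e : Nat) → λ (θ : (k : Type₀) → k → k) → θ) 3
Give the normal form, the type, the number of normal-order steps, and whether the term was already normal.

normal form:
  λ (ω : Type₀) → λ (r : ω) → r
type:
  (ω : Type₀) → ω → ω
steps to reach normal form (normal order): 10
started in normal form: no
first contracted redex: an elimNat iota-redex


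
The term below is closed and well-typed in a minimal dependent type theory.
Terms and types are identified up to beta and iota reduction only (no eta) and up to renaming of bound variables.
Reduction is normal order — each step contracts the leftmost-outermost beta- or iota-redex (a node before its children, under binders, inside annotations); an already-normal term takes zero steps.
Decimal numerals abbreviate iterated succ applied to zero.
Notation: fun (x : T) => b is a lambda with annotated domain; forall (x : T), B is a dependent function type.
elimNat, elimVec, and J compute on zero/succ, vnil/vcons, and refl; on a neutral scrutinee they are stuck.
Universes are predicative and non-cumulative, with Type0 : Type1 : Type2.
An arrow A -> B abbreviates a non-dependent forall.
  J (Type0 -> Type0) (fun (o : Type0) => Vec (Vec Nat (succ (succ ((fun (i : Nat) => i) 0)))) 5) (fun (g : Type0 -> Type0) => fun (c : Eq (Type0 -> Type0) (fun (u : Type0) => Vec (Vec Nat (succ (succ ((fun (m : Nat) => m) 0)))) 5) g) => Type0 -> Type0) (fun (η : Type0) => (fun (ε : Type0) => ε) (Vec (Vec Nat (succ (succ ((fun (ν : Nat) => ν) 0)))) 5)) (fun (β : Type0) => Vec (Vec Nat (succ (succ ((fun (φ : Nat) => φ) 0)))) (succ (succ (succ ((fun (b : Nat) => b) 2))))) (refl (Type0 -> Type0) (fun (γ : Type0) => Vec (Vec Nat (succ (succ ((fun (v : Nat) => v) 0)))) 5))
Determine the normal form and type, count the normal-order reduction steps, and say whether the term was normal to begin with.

normal form:
  fun (o : Type0) => Vec (Vec Nat 2) 5
the term's type:
  Type0 -> Type0
steps to reach normal form (normal order): 3
started in normal form: no
first contracted redex: a J iota-redex


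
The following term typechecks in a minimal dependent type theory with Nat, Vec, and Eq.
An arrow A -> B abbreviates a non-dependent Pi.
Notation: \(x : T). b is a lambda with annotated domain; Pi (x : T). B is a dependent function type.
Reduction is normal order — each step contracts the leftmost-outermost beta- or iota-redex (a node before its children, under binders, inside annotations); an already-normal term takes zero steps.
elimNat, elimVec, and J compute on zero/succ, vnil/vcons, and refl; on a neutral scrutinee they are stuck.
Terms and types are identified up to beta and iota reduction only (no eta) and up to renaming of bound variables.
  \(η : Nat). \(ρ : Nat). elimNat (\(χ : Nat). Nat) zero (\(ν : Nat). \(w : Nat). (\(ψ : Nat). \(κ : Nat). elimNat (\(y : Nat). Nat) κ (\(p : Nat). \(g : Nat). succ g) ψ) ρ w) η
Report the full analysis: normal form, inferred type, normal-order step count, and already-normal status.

normal form:
  \(η : Nat). \(ρ : Nat). elimNat (\(χ : Nat). Nat) zero (\(ν : Nat). \(w : Nat). elimNat (\(ψ : Nat). Nat) w (\(κ : Nat). \(y : Nat). succ y) ρ) η
the term's type:
  Nat -> Nat -> Nat
reduction steps (normal order): 2
term was already normal: no
first redex: a beta-redex


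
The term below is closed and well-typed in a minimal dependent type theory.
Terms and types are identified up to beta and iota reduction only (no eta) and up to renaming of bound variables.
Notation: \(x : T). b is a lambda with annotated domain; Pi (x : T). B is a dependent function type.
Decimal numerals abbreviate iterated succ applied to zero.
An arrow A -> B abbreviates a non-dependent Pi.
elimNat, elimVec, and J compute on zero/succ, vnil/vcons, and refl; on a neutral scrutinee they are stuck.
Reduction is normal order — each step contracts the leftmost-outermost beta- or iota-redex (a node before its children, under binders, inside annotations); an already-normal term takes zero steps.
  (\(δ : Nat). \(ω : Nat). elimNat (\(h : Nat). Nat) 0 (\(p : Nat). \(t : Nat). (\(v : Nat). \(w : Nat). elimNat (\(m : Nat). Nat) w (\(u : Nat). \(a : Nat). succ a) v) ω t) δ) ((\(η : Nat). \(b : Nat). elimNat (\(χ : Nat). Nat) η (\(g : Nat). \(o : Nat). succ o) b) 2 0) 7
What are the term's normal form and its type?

reduced normal form:
  14
type:
  Nat
observation: the first redex contracted is a beta-redex; the normal form is reached in 36 normal-order steps.


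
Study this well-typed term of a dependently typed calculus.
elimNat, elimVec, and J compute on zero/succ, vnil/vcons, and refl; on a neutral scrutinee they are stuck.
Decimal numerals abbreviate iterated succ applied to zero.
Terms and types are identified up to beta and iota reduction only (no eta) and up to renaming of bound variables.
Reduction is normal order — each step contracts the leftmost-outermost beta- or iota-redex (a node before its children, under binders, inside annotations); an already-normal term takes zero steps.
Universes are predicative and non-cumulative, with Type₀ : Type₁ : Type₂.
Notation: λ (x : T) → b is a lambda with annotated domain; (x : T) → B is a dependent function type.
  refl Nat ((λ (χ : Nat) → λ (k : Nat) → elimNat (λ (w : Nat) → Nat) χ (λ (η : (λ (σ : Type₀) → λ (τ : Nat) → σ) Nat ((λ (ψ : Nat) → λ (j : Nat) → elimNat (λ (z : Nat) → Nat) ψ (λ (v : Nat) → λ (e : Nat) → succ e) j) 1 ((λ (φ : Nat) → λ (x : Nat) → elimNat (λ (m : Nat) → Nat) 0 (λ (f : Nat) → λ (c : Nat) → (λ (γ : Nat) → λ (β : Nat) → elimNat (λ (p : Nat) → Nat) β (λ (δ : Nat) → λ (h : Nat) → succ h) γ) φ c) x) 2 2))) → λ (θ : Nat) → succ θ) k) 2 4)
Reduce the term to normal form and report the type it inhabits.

reduced normal form:
  refl Nat 6
the term's type:
  Eq Nat 6 6


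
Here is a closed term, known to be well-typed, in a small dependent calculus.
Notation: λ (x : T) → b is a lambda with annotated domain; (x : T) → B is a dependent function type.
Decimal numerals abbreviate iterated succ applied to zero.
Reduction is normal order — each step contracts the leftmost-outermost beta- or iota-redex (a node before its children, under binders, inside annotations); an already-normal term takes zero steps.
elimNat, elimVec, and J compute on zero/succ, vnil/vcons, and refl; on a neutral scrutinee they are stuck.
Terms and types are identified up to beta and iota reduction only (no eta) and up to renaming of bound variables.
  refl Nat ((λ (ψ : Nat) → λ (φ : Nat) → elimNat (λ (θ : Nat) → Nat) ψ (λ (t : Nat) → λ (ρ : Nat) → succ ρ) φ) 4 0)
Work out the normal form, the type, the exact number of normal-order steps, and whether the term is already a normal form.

reduced normal form:
  refl Nat 4
the term's type:
  Eq Nat 4 4
reduction steps (normal order): 3
started in normal form: no
first redex: a beta-redex


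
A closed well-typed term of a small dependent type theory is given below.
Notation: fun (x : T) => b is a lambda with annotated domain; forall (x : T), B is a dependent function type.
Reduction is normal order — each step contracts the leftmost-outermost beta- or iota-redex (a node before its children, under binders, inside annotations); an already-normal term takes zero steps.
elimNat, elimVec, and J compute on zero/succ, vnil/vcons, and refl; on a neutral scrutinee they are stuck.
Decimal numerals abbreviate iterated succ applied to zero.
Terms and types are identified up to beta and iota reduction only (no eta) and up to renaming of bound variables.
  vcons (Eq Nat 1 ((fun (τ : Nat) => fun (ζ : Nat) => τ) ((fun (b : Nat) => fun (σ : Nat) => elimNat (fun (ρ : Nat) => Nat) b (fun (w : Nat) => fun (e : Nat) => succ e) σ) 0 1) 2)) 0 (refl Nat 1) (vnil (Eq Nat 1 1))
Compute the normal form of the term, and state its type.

normal form:
  vcons (Eq Nat 1 1) 0 (refl Nat 1) (vnil (Eq Nat 1 1))
inferred type:
  Vec (Eq Nat 1 1) 1
observation: the term reaches its normal form after 8 normal-order steps.


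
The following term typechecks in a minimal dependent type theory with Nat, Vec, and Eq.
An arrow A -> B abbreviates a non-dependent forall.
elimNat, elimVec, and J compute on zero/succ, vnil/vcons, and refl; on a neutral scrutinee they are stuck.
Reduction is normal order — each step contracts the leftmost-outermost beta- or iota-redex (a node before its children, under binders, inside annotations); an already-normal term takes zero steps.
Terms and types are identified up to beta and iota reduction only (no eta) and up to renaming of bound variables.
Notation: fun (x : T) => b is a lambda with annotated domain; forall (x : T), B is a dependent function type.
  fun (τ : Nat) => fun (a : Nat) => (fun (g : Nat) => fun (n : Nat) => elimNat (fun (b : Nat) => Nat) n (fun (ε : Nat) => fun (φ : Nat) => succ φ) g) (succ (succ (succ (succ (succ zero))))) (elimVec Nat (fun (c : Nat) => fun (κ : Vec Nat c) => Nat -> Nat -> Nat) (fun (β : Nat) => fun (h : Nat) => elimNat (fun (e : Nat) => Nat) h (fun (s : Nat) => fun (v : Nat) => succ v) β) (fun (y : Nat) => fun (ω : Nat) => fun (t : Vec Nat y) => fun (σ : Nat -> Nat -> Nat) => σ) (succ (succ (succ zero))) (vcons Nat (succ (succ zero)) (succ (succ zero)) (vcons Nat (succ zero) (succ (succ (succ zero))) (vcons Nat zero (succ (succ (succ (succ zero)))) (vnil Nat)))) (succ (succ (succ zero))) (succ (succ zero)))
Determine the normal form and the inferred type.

reduced normal form:
  fun (τ : Nat) => fun (a : Nat) => succ (succ (succ (succ (succ (succ (succ (succ (succ (succ zero)))))))))
inferred type:
  Nat -> Nat -> Nat


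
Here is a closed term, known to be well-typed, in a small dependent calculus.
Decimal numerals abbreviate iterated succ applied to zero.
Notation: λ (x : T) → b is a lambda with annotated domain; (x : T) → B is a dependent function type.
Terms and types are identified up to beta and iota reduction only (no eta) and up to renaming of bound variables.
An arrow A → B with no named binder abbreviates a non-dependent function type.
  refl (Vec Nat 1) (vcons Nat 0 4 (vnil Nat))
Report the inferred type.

inferred type:
  Eq (Vec Nat 1) (vcons Nat 0 4 (vnil Nat)) (vcons Nat 0 4 (vnil Nat))


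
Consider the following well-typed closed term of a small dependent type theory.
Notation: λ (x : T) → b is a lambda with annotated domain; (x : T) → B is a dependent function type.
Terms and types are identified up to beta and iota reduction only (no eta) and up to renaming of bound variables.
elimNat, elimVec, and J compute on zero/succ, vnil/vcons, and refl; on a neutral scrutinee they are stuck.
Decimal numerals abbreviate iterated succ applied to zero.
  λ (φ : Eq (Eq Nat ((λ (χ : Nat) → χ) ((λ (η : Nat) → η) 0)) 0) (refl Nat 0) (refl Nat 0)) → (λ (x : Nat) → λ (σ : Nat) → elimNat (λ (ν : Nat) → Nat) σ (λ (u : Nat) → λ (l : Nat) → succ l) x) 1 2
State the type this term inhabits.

inferred type:
  (φ : Eq (Eq Nat 0 0) (refl Nat 0) (refl Nat 0)) → Nat


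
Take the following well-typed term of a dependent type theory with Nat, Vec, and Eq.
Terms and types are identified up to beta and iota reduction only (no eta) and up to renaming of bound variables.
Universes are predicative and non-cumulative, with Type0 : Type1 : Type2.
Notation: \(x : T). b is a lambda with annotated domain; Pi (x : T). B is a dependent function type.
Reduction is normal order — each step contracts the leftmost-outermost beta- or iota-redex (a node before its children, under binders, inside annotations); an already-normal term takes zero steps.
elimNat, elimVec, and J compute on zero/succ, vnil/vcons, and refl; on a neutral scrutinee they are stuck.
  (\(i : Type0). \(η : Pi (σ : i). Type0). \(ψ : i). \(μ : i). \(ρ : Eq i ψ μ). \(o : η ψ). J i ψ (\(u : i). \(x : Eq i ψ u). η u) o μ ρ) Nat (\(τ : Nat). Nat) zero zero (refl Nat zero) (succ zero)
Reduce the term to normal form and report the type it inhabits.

reduced normal form:
  succ zero
type:
  Nat
observation: 7 normal-order steps separate the term from its normal form.


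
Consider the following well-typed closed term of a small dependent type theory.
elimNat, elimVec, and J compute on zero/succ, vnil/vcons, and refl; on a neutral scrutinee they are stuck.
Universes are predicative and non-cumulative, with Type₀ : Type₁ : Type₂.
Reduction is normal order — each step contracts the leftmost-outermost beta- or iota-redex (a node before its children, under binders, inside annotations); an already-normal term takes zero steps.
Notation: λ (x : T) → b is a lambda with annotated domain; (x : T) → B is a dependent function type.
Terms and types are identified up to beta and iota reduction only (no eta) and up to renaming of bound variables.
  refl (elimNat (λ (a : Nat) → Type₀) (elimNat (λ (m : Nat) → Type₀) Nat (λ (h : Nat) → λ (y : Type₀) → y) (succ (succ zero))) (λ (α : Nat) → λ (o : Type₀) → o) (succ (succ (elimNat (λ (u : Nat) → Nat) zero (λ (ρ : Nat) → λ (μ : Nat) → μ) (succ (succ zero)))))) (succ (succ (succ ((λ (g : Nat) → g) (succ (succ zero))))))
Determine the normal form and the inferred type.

reduced normal form:
  refl Nat (succ (succ (succ (succ (succ zero)))))
the term's type:
  Eq Nat (succ (succ (succ (succ (succ zero))))) (succ (succ (succ (succ (succ zero)))))


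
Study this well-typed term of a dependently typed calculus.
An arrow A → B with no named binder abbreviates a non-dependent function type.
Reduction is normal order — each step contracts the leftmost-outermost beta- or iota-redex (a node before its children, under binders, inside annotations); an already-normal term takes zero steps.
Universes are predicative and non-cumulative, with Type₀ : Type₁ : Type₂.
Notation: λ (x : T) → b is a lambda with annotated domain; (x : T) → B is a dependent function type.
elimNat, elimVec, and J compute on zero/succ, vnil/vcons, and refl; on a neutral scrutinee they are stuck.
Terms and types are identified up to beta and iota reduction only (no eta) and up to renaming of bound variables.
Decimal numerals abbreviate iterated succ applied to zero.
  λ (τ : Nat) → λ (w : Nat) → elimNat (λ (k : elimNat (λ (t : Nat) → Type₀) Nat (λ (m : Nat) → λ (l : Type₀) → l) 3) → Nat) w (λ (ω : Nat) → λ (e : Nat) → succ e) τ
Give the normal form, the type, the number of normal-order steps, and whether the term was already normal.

normal form:
  λ (τ : Nat) → λ (w : Nat) → elimNat (λ (k : Nat) → Nat) w (λ (t : Nat) → λ (m : Nat) → succ m) τ
inferred type:
  Nat → Nat → Nat
steps to reach normal form (normal order): 10
term was already normal: no
first redex: an elimNat iota-redex


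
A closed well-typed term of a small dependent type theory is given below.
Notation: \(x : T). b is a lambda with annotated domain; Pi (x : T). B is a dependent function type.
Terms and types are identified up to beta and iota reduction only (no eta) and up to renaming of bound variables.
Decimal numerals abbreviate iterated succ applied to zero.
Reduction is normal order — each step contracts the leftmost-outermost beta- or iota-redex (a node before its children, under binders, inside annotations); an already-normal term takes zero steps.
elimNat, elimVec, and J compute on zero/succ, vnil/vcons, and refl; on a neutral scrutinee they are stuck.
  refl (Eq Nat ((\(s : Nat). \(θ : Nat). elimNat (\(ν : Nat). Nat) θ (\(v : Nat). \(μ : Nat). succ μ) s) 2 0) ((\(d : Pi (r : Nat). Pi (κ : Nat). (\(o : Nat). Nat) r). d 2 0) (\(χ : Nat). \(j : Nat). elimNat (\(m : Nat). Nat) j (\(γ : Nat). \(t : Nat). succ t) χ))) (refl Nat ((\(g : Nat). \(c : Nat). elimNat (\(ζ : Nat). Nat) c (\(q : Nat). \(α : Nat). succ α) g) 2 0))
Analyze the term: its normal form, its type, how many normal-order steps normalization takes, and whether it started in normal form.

normal form:
  refl (Eq Nat 2 2) (refl Nat 2)
the term's type:
  Eq (Eq Nat 2 2) (refl Nat 2) (refl Nat 2)
steps to reach normal form (normal order): 28
term was already normal: no
first redex: a beta-redex


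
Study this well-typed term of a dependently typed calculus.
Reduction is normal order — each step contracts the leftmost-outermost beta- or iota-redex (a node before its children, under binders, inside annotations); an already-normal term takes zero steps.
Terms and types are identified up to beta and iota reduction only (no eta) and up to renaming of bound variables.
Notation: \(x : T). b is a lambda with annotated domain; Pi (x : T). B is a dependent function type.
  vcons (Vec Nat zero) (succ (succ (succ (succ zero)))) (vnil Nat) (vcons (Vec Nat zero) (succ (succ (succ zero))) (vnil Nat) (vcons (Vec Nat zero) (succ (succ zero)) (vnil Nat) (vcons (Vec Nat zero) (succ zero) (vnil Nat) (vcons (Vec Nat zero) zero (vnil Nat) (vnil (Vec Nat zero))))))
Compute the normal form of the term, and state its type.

normal form:
  vcons (Vec Nat zero) (succ (succ (succ (succ zero)))) (vnil Nat) (vcons (Vec Nat zero) (succ (succ (succ zero))) (vnil Nat) (vcons (Vec Nat zero) (succ (succ zero)) (vnil Nat) (vcons (Vec Nat zero) (succ zero) (vnil Nat) (vcons (Vec Nat zero) zero (vnil Nat) (vnil (Vec Nat zero))))))
type:
  Vec (Vec Nat zero) (succ (succ (succ (succ (succ zero)))))
observation: no redex remains anywhere in the term; it is its own normal form.


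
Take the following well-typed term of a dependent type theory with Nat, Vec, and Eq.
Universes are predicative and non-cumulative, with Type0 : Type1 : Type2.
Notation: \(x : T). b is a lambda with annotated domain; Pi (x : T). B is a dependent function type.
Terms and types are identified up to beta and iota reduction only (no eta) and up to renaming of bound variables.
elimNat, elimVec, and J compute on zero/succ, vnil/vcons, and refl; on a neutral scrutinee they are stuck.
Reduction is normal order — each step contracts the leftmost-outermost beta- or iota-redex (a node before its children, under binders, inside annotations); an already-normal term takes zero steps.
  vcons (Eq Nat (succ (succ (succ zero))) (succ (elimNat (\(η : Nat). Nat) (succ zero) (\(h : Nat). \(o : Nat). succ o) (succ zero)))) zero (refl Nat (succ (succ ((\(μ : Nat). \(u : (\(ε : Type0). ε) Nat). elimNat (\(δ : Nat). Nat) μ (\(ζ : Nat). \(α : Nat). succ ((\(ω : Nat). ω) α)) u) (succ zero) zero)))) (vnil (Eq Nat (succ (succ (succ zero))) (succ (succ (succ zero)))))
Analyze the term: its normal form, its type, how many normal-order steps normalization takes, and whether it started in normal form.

normal form:
  vcons (Eq Nat (succ (succ (succ zero))) (succ (succ (succ zero)))) zero (refl Nat (succ (succ (succ zero)))) (vnil (Eq Nat (succ (succ (succ zero))) (succ (succ (succ zero)))))
type:
  Vec (Eq Nat (succ (succ (succ zero))) (succ (succ (succ zero)))) (succ zero)
steps to reach normal form (normal order): 7
term was already normal: no
first contracted redex: an elimNat iota-redex


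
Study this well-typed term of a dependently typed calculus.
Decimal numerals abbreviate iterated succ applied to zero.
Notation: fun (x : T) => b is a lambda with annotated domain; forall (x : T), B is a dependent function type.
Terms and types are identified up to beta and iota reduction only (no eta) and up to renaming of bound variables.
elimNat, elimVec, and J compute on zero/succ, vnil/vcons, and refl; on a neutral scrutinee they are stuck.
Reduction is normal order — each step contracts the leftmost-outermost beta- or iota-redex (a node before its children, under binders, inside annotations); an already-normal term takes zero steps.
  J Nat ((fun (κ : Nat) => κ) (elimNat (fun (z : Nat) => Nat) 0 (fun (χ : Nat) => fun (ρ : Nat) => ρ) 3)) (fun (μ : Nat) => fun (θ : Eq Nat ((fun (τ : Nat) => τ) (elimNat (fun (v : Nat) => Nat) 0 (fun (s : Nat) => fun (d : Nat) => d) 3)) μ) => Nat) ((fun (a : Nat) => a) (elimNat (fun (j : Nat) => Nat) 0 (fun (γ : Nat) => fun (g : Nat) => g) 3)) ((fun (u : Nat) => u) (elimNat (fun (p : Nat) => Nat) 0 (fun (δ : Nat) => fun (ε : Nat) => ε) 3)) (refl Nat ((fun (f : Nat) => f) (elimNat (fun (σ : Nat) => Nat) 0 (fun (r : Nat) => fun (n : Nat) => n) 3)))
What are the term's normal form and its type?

resulting normal form:
  0
type:
  Nat
observation: the leftmost-outermost redex is a J iota-redex, and normalization takes 12 steps.


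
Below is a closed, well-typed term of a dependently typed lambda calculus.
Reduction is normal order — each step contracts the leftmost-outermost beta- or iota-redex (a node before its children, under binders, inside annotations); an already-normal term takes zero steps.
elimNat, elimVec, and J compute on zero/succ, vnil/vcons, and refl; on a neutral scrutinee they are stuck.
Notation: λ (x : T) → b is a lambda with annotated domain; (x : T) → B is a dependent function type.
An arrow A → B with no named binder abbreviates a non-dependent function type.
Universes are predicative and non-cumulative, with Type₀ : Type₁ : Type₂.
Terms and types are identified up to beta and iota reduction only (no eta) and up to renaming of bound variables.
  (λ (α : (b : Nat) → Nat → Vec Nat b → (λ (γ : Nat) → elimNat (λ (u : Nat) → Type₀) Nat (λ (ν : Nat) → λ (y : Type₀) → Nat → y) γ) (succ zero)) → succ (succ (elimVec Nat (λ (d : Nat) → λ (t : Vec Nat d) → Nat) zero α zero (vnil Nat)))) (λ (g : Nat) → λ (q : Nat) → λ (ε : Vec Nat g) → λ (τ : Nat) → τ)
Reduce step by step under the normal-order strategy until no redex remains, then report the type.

normal-order reduction sequence:
  (λ (α : (b : Nat) → Nat → Vec Nat b → (λ (γ : Nat) → elimNat (λ (u : Nat) → Type₀) Nat (λ (ν : Nat) → λ (y : Type₀) → Nat → y) γ) (succ zero)) → succ (succ (elimVec Nat (λ (d : Nat) → λ (t : Vec Nat d) → Nat) zero α zero (vnil Nat)))) (λ (g : Nat) → λ (q : Nat) → λ (ε : Vec Nat g) → λ (τ : Nat) → τ)
  ~> succ (succ (elimVec Nat (λ (α : Nat) → λ (b : Vec Nat α) → Nat) zero (λ (γ : Nat) → λ (u : Nat) → λ (ν : Vec Nat γ) → λ (y : Nat) → y) zero (vnil Nat)))
  ~> succ (succ zero)
inferred type:
  Nat


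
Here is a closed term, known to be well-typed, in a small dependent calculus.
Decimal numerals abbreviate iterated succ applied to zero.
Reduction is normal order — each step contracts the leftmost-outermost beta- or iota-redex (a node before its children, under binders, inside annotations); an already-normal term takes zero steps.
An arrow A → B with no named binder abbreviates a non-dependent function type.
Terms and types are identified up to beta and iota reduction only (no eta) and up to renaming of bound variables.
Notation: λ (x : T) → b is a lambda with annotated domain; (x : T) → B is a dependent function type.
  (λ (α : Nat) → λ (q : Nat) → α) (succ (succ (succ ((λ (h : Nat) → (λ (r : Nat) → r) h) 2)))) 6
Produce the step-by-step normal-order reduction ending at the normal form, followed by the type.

reduction (normal order):
  (λ (α : Nat) → λ (q : Nat) → α) (succ (succ (succ ((λ (h : Nat) → (λ (r : Nat) → r) h) 2)))) 6
  ~> (λ (α : Nat) → succ (succ (succ ((λ (q : Nat) → (λ (h : Nat) → h) q) 2)))) 6
  ~> succ (succ (succ ((λ (α : Nat) → (λ (q : Nat) → q) α) 2)))
  ~> succ (succ (succ ((λ (α : Nat) → α) 2)))
  ~> 5
the term's type:
  Nat


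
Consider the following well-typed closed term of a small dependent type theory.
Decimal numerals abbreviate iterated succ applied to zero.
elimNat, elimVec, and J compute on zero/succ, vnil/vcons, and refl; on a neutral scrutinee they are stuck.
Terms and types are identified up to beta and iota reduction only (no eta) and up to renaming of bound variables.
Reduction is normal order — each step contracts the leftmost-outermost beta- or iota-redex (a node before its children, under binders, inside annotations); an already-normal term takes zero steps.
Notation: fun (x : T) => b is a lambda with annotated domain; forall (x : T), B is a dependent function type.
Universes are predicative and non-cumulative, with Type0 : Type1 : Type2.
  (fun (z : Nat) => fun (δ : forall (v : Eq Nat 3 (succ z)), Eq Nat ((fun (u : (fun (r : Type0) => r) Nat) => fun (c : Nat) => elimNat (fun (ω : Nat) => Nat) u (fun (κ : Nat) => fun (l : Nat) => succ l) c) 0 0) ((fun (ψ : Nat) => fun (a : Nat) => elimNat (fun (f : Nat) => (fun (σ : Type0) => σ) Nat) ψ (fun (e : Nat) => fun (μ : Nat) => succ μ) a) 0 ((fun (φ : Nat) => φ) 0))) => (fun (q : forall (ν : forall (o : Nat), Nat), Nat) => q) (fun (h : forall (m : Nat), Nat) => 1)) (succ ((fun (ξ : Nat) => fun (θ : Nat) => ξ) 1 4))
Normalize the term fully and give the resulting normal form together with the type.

reduced normal form:
  fun (z : forall (δ : Eq Nat 3 3), Eq Nat 0 0) => fun (v : forall (u : Nat), Nat) => 1
type:
  forall (z : forall (δ : Eq Nat 3 3), Eq Nat 0 0), forall (v : forall (u : Nat), Nat), Nat
observation: normalization takes exactly 12 steps under the normal-order strategy.


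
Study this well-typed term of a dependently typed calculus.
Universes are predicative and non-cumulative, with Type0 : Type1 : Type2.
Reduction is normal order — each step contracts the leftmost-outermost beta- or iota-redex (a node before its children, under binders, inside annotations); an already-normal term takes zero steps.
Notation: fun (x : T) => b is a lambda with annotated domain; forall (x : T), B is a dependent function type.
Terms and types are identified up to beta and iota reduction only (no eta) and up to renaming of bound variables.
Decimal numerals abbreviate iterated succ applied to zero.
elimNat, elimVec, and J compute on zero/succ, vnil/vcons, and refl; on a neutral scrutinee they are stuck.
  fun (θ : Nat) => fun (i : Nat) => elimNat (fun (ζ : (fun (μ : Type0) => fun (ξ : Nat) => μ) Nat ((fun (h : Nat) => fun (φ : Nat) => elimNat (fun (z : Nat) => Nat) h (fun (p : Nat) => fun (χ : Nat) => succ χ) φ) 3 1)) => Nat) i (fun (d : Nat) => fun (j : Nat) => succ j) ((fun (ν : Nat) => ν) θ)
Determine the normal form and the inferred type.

reduced normal form:
  fun (θ : Nat) => fun (i : Nat) => elimNat (fun (ζ : Nat) => Nat) i (fun (μ : Nat) => fun (ξ : Nat) => succ ξ) θ
type:
  forall (θ : Nat), forall (i : Nat), Nat
observation: contracting a beta-redex first, the term normalizes in 3 steps.


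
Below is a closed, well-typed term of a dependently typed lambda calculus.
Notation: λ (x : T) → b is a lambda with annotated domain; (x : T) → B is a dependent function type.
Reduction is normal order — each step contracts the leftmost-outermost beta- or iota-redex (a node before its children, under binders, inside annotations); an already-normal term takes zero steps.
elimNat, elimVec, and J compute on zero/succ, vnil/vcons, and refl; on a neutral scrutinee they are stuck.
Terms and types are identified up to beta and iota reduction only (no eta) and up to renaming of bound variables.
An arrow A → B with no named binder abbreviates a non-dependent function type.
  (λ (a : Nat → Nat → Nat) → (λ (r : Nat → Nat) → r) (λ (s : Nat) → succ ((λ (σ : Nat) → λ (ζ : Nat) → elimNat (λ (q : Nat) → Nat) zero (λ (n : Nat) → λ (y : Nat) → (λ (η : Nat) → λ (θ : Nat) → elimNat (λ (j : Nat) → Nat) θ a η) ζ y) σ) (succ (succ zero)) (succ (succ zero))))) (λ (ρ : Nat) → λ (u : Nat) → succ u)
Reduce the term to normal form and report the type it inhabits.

resulting normal form:
  λ (a : Nat) → succ (succ (succ (succ (succ zero))))
inferred type:
  Nat → Nat
observation: 29 normal-order steps normalize the term, beginning with a beta-redex.


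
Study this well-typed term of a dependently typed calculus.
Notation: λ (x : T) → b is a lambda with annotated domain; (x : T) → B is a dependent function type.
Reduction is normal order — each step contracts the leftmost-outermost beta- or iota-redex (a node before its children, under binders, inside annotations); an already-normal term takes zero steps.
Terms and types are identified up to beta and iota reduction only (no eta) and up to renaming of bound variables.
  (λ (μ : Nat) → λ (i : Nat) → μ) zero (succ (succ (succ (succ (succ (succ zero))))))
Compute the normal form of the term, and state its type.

reduced normal form:
  zero
the term's type:
  Nat
observation: 2 normal-order steps separate the term from its normal form.


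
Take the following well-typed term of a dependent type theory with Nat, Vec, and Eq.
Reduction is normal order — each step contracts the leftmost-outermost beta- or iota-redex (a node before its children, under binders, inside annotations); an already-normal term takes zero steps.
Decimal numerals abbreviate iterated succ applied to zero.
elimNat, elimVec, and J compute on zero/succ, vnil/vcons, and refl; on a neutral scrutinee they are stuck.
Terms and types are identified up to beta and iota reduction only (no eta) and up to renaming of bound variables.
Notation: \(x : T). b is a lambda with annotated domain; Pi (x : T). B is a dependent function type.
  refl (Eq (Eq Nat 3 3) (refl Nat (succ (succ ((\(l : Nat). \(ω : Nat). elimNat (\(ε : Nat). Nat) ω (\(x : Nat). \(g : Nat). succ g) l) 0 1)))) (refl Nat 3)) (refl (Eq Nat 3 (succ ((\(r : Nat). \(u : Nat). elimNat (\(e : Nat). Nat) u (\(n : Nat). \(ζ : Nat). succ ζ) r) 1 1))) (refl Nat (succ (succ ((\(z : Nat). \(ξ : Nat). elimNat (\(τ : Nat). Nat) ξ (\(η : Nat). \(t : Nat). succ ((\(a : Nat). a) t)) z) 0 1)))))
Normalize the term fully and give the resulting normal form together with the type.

normal form:
  refl (Eq (Eq Nat 3 3) (refl Nat 3) (refl Nat 3)) (refl (Eq Nat 3 3) (refl Nat 3))
the term's type:
  Eq (Eq (Eq Nat 3 3) (refl Nat 3) (refl Nat 3)) (refl (Eq Nat 3 3) (refl Nat 3)) (refl (Eq Nat 3 3) (refl Nat 3))
observation: 12 normal-order steps normalize the term, beginning with a beta-redex.


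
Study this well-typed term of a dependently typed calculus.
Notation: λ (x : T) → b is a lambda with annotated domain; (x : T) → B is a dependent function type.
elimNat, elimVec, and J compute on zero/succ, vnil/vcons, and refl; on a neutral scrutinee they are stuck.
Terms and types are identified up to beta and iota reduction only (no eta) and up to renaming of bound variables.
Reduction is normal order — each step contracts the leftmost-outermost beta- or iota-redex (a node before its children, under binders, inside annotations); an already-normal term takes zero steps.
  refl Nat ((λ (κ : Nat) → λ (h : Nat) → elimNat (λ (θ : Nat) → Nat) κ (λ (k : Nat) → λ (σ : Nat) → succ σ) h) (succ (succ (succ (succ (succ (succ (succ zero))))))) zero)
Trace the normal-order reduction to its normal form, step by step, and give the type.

normal-order reduction:
  refl Nat ((λ (κ : Nat) → λ (h : Nat) → elimNat (λ (θ : Nat) → Nat) κ (λ (k : Nat) → λ (σ : Nat) → succ σ) h) (succ (succ (succ (succ (succ (succ (succ zero))))))) zero)
  ~> refl Nat ((λ (κ : Nat) → elimNat (λ (h : Nat) → Nat) (succ (succ (succ (succ (succ (succ (succ zero))))))) (λ (θ : Nat) → λ (k : Nat) → succ k) κ) zero)
  ~> refl Nat (elimNat (λ (κ : Nat) → Nat) (succ (succ (succ (succ (succ (succ (succ zero))))))) (λ (h : Nat) → λ (θ : Nat) → succ θ) zero)
  ~> refl Nat (succ (succ (succ (succ (succ (succ (succ zero)))))))
the term's type:
  Eq Nat (succ (succ (succ (succ (succ (succ (succ zero))))))) (succ (succ (succ (succ (succ (succ (succ zero)))))))


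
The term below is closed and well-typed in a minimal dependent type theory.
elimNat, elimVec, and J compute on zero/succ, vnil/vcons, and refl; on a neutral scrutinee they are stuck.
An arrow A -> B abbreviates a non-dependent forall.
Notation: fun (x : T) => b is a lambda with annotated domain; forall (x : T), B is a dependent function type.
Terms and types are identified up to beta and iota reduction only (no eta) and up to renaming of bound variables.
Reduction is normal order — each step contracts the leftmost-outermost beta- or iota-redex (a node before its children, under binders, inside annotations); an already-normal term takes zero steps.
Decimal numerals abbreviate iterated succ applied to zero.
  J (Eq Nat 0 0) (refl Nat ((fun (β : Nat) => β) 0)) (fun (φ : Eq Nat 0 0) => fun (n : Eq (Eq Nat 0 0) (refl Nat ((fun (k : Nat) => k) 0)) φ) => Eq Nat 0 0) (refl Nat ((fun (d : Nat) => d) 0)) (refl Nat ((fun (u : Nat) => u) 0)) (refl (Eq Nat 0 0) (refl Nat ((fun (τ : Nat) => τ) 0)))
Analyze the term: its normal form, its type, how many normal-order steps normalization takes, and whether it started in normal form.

normal form:
  refl Nat 0
inferred type:
  Eq Nat 0 0
steps to reach normal form (normal order): 2
started in normal form: no
first contracted redex: a J iota-redex


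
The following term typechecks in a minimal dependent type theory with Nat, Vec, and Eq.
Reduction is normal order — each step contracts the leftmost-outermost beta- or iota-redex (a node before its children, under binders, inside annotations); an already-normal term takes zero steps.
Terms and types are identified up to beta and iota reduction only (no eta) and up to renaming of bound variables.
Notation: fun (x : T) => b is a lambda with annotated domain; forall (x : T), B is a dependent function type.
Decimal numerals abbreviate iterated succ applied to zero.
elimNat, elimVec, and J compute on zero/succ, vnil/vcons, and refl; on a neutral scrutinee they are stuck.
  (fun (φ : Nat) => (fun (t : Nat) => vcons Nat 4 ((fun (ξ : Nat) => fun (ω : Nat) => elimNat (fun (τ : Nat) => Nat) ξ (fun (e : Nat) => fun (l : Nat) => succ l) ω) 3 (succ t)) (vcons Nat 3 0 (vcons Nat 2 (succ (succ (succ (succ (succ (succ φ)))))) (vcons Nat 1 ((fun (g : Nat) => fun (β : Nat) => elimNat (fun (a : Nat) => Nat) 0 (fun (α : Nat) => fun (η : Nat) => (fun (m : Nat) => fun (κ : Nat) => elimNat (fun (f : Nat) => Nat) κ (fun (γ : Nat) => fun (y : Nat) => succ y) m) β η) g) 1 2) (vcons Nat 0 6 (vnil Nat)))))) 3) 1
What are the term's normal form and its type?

reduced normal form:
  vcons Nat 4 7 (vcons Nat 3 0 (vcons Nat 2 7 (vcons Nat 1 2 (vcons Nat 0 6 (vnil Nat)))))
the term's type:
  Vec Nat 5
observation: 32 normal-order steps separate the term from its normal form.


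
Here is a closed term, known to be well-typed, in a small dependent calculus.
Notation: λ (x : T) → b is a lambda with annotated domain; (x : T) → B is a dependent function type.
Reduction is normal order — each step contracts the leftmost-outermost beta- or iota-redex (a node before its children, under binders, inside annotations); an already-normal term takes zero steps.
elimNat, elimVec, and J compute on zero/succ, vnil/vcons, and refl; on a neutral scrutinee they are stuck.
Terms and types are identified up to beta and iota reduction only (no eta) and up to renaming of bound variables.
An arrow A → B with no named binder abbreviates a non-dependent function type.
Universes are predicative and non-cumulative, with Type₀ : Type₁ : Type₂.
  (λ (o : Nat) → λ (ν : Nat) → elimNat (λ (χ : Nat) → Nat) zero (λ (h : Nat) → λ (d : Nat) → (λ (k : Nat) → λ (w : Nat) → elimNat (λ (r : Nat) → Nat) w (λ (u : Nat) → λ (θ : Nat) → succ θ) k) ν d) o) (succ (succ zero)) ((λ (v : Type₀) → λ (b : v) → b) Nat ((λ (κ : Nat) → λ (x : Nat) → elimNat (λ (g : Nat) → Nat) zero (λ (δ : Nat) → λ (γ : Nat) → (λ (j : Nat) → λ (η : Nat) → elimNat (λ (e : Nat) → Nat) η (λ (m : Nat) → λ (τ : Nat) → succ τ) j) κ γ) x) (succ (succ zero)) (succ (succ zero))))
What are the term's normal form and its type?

normal form:
  succ (succ (succ (succ (succ (succ (succ (succ zero)))))))
the term's type:
  Nat


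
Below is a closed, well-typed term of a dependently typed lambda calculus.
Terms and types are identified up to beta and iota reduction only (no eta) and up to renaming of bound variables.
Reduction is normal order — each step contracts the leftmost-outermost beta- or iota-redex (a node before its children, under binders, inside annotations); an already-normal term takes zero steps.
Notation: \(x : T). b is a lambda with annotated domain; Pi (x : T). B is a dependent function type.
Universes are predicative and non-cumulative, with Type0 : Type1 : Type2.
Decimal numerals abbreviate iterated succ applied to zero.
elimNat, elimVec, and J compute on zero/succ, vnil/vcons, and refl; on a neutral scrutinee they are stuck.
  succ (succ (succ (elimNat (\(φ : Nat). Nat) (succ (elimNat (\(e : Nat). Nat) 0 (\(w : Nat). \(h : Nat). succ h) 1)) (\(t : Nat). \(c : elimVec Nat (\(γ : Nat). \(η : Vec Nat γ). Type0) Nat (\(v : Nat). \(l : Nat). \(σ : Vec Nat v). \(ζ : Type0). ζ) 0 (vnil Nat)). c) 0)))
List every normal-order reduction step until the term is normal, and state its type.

normal-order reduction:
  succ (succ (succ (elimNat (\(φ : Nat). Nat) (succ (elimNat (\(e : Nat). Nat) 0 (\(w : Nat). \(h : Nat). succ h) 1)) (\(t : Nat). \(c : elimVec Nat (\(γ : Nat). \(η : Vec Nat γ). Type0) Nat (\(v : Nat). \(l : Nat). \(σ : Vec Nat v). \(ζ : Type0). ζ) 0 (vnil Nat)). c) 0)))
  ~> succ (succ (succ (succ (elimNat (\(φ : Nat). Nat) 0 (\(e : Nat). \(w : Nat). succ w) 1))))
  ~> succ (succ (succ (succ ((\(φ : Nat). \(e : Nat). succ e) 0 (elimNat (\(w : Nat). Nat) 0 (\(h : Nat). \(t : Nat). succ t) 0)))))
  ~> succ (succ (succ (succ ((\(φ : Nat). succ φ) (elimNat (\(e : Nat). Nat) 0 (\(w : Nat). \(h : Nat). succ h) 0)))))
  ~> succ (succ (succ (succ (succ (elimNat (\(φ : Nat). Nat) 0 (\(e : Nat). \(w : Nat). succ w) 0)))))
  ~> 5
type:
  Nat


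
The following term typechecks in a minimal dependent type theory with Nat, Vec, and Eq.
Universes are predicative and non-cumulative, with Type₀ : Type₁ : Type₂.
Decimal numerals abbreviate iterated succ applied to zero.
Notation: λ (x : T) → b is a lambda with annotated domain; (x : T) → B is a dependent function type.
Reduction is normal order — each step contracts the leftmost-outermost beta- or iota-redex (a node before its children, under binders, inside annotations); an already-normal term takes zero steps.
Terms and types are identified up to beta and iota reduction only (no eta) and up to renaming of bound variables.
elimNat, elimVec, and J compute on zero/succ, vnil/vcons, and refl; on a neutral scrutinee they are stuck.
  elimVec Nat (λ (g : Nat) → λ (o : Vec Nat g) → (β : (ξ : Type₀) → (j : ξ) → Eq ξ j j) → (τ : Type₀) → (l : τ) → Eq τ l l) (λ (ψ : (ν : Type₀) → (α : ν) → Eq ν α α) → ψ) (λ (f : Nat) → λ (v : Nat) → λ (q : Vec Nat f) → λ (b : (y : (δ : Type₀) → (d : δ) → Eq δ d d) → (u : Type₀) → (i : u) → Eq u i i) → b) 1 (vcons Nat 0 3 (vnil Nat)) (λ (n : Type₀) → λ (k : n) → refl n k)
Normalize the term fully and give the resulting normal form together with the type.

resulting normal form:
  λ (g : Type₀) → λ (o : g) → refl g o
the term's type:
  (g : Type₀) → (o : g) → Eq g o o
observation: the term reaches its normal form after 7 normal-order steps.
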